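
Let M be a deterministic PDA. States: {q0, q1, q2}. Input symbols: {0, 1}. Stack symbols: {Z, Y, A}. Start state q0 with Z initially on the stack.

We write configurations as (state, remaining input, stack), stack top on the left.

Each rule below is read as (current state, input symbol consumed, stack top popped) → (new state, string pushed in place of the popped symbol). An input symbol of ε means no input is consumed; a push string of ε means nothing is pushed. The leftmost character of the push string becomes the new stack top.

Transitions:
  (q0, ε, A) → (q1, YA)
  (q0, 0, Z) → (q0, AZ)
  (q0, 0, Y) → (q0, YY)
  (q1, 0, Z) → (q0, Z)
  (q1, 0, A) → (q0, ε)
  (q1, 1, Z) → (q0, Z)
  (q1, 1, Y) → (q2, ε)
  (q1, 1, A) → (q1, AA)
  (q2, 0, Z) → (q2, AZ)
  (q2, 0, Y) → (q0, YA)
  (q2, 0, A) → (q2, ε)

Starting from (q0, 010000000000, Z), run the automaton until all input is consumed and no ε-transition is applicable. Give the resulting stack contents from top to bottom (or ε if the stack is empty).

(q0, 010000000000, Z) ⊢ (q0, 10000000000, AZ) ⊢ (q1, 10000000000, YAZ) ⊢ (q2, 0000000000, AZ) ⊢ (q2, 000000000, Z) ⊢ (q2, 00000000, AZ) ⊢ (q2, 0000000, Z) ⊢ (q2, 000000, AZ) ⊢ (q2, 00000, Z) ⊢ (q2, 0000, AZ) ⊢ (q2, 000, Z) ⊢ (q2, 00, AZ) ⊢ (q2, 0, Z) ⊢ (q2, ε, AZ)
All input consumed in state q2 with stack AZ.

AZ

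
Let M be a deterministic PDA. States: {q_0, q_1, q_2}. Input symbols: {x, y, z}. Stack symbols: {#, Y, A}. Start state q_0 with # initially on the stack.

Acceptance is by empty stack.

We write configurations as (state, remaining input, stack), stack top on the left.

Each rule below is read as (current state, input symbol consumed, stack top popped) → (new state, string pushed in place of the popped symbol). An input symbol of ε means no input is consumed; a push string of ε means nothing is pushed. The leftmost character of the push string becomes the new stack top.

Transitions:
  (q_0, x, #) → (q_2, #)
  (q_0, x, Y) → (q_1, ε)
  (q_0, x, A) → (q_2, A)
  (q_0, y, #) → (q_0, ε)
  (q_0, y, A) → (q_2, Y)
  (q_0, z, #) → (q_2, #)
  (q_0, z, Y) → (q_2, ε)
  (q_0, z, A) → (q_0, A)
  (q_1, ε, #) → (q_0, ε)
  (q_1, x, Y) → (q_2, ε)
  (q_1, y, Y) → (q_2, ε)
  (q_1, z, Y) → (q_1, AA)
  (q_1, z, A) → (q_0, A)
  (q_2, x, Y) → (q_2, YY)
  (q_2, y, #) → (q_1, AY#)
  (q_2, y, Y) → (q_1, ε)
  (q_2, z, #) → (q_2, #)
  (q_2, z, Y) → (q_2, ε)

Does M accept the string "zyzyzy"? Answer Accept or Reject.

Accept

(q_0, zyzyzy, #)
  read z, top #: go to q_2, push # → (q_2, yzyzy, #)
  read y, top #: go to q_1, push AY# → (q_1, zyzy, AY#)
  read z, top A: go to q_0, push A → (q_0, yzy, AY#)
  read y, top A: go to q_2, push Y → (q_2, zy, YY#)
  read z, top Y: go to q_2, push ε → (q_2, y, Y#)
  read y, top Y: go to q_1, push ε → (q_1, ε, #)
  ε-move, top #: go to q_0, push ε → (q_0, ε, ε)
All input consumed and the stack is empty.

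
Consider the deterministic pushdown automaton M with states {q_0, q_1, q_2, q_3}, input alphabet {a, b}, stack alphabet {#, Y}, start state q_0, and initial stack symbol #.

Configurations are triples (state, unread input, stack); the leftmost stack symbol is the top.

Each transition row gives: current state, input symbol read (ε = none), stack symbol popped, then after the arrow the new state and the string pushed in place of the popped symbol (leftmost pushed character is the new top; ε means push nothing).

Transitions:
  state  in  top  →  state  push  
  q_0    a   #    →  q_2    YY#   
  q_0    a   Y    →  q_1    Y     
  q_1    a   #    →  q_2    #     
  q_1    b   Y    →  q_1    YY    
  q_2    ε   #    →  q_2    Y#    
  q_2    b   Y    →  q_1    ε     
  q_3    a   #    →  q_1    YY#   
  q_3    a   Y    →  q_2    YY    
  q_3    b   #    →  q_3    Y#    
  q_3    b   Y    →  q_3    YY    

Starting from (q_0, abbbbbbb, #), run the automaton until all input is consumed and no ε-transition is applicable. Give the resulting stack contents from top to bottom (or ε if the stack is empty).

(q_0, abbbbbbb, #)
  read a, top #: go to q_2, push YY# → (q_2, bbbbbbb, YY#)
  read b, top Y: go to q_1, push ε → (q_1, bbbbbb, Y#)
  read b, top Y: go to q_1, push YY → (q_1, bbbbb, YY#)
  read b, top Y: go to q_1, push YY → (q_1, bbbb, YYY#)
  read b, top Y: go to q_1, push YY → (q_1, bbb, YYYY#)
  read b, top Y: go to q_1, push YY → (q_1, bb, YYYYY#)
  read b, top Y: go to q_1, push YY → (q_1, b, YYYYYY#)
  read b, top Y: go to q_1, push YY → (q_1, ε, YYYYYYY#)
All input consumed in state q_1 with stack YYYYYYY#.

YYYYYYY#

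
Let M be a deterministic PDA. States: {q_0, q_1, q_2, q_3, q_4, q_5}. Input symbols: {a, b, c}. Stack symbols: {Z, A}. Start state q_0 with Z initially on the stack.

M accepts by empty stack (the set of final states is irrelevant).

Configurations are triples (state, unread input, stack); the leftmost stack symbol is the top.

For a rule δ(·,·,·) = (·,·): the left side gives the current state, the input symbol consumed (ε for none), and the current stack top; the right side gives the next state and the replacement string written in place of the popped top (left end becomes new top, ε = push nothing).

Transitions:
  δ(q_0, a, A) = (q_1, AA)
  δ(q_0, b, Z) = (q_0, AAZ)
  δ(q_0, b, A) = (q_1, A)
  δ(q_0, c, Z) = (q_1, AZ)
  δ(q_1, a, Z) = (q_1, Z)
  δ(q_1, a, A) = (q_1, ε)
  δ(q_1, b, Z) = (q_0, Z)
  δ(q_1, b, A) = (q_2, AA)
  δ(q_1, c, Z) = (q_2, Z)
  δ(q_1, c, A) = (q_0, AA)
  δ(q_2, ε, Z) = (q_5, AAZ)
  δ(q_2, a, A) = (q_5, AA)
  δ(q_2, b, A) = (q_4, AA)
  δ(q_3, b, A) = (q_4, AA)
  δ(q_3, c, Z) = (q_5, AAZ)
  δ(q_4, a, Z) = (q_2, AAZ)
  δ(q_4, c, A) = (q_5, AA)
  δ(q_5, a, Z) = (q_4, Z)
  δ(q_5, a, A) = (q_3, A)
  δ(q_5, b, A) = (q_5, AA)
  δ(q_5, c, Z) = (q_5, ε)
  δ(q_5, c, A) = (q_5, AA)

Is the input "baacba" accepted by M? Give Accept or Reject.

(q_0, baacba, Z)
  read b, top Z: go to q_0, push AAZ → (q_0, aacba, AAZ)
  read a, top A: go to q_1, push AA → (q_1, acba, AAAZ)
  read a, top A: go to q_1, push ε → (q_1, cba, AAZ)
  read c, top A: go to q_0, push AA → (q_0, ba, AAAZ)
  read b, top A: go to q_1, push A → (q_1, a, AAAZ)
  read a, top A: go to q_1, push ε → (q_1, ε, AAZ)
All input consumed; stack is AAZ, not empty, and no further ε-move applies.

Reject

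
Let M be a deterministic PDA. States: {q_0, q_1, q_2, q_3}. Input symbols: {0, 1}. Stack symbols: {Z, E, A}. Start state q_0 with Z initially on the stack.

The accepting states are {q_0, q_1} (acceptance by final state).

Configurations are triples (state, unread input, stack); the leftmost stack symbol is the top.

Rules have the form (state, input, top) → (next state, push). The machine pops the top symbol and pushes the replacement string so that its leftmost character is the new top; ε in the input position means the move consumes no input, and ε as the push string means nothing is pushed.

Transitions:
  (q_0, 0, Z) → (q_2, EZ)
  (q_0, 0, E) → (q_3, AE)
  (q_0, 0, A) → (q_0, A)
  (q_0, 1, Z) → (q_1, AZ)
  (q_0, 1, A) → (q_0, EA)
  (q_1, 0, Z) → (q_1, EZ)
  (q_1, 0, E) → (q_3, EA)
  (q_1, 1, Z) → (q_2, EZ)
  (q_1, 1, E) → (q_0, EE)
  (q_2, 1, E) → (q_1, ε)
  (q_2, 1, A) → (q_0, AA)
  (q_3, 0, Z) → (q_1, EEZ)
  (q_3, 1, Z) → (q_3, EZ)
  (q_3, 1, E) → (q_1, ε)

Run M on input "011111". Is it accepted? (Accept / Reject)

(q_0, 011111, Z)
  read 0, top Z: go to q_2, push EZ → (q_2, 11111, EZ)
  read 1, top E: go to q_1, push ε → (q_1, 1111, Z)
  read 1, top Z: go to q_2, push EZ → (q_2, 111, EZ)
  read 1, top E: go to q_1, push ε → (q_1, 11, Z)
  read 1, top Z: go to q_2, push EZ → (q_2, 1, EZ)
  read 1, top E: go to q_1, push ε → (q_1, ε, Z)
All input consumed; state q_1 ∈ F.

Accept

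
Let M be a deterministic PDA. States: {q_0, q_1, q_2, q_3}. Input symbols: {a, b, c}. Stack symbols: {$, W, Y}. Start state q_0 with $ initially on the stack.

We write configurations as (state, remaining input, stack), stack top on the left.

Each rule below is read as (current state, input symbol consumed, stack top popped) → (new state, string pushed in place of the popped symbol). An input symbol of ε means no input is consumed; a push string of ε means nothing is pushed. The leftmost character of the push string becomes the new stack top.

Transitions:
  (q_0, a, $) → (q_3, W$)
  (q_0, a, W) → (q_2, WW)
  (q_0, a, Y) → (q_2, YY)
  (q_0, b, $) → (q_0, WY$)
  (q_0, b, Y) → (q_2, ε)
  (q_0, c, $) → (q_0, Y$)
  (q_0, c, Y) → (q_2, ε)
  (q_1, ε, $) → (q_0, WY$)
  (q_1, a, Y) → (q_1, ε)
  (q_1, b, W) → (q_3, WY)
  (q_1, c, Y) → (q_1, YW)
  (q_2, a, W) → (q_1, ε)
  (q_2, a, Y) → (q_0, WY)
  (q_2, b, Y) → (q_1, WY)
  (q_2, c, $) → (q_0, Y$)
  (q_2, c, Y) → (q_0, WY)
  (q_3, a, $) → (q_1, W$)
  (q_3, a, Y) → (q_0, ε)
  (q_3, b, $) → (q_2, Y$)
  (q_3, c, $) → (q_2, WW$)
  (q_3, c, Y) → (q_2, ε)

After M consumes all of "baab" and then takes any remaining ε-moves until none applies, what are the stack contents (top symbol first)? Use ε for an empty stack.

(q_0, baab, $) ⊢ (q_0, aab, WY$) ⊢ (q_2, ab, WWY$) ⊢ (q_1, b, WY$) ⊢ (q_3, ε, WYY$)
All input consumed in state q_3 with stack WYY$.

WYY$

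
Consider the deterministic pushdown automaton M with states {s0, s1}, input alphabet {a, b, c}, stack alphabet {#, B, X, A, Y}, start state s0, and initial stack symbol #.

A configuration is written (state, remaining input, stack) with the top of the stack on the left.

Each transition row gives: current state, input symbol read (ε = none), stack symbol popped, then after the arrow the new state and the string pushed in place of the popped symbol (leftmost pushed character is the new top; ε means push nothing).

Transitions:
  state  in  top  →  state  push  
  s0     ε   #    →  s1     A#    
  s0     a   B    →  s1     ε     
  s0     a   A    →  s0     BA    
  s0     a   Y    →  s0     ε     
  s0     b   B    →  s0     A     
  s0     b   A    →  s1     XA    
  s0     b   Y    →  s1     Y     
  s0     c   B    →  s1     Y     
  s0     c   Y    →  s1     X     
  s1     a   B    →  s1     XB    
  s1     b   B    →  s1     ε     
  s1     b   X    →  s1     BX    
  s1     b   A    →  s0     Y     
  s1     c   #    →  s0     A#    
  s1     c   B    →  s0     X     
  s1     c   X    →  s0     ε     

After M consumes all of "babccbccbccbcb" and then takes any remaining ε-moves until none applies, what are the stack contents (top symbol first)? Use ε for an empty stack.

BX#

(s0, babccbccbccbcb, #)
  ε-move, top #: go to s1, push A# → (s1, babccbccbccbcb, A#)
  read b, top A: go to s0, push Y → (s0, abccbccbccbcb, Y#)
  read a, top Y: go to s0, push ε → (s0, bccbccbccbcb, #)
  ε-move, top #: go to s1, push A# → (s1, bccbccbccbcb, A#)
  read b, top A: go to s0, push Y → (s0, ccbccbccbcb, Y#)
  read c, top Y: go to s1, push X → (s1, cbccbccbcb, X#)
  read c, top X: go to s0, push ε → (s0, bccbccbcb, #)
  ε-move, top #: go to s1, push A# → (s1, bccbccbcb, A#)
  read b, top A: go to s0, push Y → (s0, ccbccbcb, Y#)
  read c, top Y: go to s1, push X → (s1, cbccbcb, X#)
  read c, top X: go to s0, push ε → (s0, bccbcb, #)
  ε-move, top #: go to s1, push A# → (s1, bccbcb, A#)
  read b, top A: go to s0, push Y → (s0, ccbcb, Y#)
  read c, top Y: go to s1, push X → (s1, cbcb, X#)
  read c, top X: go to s0, push ε → (s0, bcb, #)
  ε-move, top #: go to s1, push A# → (s1, bcb, A#)
  read b, top A: go to s0, push Y → (s0, cb, Y#)
  read c, top Y: go to s1, push X → (s1, b, X#)
  read b, top X: go to s1, push BX → (s1, ε, BX#)
All input consumed in state s1 with stack BX#.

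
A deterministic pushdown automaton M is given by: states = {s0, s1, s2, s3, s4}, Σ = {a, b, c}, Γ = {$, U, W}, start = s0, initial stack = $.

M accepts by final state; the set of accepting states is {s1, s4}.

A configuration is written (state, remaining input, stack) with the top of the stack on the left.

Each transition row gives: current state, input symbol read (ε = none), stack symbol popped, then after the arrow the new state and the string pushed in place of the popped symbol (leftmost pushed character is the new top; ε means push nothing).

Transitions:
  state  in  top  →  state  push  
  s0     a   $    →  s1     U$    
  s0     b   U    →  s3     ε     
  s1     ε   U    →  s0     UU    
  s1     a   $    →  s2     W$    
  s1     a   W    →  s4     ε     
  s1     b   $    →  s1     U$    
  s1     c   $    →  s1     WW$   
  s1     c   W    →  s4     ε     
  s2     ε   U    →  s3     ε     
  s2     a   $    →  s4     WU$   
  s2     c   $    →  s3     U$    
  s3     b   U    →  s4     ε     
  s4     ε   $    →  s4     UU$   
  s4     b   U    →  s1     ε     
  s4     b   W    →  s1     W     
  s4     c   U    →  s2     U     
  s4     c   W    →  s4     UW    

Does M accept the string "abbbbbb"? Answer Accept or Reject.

(s0, abbbbbb, $) ⊢ (s1, bbbbbb, U$) ⊢ (s0, bbbbbb, UU$) ⊢ (s3, bbbbb, U$) ⊢ (s4, bbbb, $) ⊢ (s4, bbbb, UU$) ⊢ (s1, bbb, U$) ⊢ (s0, bbb, UU$) ⊢ (s3, bb, U$) ⊢ (s4, b, $) ⊢ (s4, b, UU$) ⊢ (s1, ε, U$)
All input consumed; state s1 ∈ F.

Accept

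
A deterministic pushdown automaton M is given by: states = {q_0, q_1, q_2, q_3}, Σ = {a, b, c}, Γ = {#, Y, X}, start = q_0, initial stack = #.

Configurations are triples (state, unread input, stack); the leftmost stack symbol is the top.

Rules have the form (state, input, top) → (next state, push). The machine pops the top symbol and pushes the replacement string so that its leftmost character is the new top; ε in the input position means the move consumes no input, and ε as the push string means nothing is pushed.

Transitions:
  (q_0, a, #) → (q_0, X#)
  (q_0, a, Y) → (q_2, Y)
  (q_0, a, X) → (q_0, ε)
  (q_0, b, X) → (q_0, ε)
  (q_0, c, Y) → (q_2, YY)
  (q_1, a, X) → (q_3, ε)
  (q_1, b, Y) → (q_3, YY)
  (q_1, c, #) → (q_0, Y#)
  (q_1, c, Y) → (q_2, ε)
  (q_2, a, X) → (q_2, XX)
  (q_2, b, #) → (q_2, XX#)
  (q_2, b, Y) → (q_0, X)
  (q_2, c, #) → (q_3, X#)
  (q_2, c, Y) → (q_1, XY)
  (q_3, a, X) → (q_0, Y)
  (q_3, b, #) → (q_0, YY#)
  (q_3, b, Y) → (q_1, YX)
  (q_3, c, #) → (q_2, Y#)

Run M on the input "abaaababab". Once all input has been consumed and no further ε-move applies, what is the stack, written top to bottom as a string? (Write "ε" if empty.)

(q_0, abaaababab, #)
  read a, top #: go to q_0, push X# → (q_0, baaababab, X#)
  read b, top X: go to q_0, push ε → (q_0, aaababab, #)
  read a, top #: go to q_0, push X# → (q_0, aababab, X#)
  read a, top X: go to q_0, push ε → (q_0, ababab, #)
  read a, top #: go to q_0, push X# → (q_0, babab, X#)
  read b, top X: go to q_0, push ε → (q_0, abab, #)
  read a, top #: go to q_0, push X# → (q_0, bab, X#)
  read b, top X: go to q_0, push ε → (q_0, ab, #)
  read a, top #: go to q_0, push X# → (q_0, b, X#)
  read b, top X: go to q_0, push ε → (q_0, ε, #)
All input consumed in state q_0 with stack #.

#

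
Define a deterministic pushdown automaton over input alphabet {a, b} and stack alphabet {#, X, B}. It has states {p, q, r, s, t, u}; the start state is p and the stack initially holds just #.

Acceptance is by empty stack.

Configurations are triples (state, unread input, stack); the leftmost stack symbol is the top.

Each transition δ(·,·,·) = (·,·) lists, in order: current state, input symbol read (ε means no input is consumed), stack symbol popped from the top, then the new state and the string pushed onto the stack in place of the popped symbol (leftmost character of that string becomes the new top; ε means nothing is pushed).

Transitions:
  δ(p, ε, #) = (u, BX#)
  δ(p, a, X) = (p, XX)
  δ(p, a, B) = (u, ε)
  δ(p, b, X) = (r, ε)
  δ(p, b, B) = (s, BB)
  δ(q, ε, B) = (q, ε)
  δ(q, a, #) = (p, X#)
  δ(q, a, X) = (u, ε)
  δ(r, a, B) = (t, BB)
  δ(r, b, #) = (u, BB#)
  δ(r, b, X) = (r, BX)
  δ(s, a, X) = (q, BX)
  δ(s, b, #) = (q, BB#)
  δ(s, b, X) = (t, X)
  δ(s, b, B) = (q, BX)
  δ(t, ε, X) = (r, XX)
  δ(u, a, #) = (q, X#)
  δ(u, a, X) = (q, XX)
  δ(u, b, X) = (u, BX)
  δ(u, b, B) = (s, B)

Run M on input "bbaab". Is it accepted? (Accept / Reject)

(p, bbaab, #)
  ε-move, top #: go to u, push BX# → (u, bbaab, BX#)
  read b, top B: go to s, push B → (s, baab, BX#)
  read b, top B: go to q, push BX → (q, aab, BXX#)
  ε-move, top B: go to q, push ε → (q, aab, XX#)
  read a, top X: go to u, push ε → (u, ab, X#)
  read a, top X: go to q, push XX → (q, b, XX#)
No transition applies at (q, b, XX#); input not fully consumed.

Reject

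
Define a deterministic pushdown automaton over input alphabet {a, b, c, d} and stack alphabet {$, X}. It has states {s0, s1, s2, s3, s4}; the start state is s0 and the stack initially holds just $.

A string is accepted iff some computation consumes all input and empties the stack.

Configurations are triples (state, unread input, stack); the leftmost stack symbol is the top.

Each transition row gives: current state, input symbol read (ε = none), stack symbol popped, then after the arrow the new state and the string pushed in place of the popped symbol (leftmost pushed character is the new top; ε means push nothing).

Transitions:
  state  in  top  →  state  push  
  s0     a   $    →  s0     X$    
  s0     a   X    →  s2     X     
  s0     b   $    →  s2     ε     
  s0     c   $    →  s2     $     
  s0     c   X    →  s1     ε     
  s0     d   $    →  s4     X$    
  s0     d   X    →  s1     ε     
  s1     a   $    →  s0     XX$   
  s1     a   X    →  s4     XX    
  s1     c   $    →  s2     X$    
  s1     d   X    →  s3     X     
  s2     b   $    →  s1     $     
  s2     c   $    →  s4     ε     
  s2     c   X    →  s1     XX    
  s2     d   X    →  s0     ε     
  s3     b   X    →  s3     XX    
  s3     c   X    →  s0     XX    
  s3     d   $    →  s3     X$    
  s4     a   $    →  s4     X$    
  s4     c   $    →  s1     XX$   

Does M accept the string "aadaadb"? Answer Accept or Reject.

Accept

(s0, aadaadb, $)
  read a, top $: go to s0, push X$ → (s0, adaadb, X$)
  read a, top X: go to s2, push X → (s2, daadb, X$)
  read d, top X: go to s0, push ε → (s0, aadb, $)
  read a, top $: go to s0, push X$ → (s0, adb, X$)
  read a, top X: go to s2, push X → (s2, db, X$)
  read d, top X: go to s0, push ε → (s0, b, $)
  read b, top $: go to s2, push ε → (s2, ε, ε)
All input consumed and the stack is empty.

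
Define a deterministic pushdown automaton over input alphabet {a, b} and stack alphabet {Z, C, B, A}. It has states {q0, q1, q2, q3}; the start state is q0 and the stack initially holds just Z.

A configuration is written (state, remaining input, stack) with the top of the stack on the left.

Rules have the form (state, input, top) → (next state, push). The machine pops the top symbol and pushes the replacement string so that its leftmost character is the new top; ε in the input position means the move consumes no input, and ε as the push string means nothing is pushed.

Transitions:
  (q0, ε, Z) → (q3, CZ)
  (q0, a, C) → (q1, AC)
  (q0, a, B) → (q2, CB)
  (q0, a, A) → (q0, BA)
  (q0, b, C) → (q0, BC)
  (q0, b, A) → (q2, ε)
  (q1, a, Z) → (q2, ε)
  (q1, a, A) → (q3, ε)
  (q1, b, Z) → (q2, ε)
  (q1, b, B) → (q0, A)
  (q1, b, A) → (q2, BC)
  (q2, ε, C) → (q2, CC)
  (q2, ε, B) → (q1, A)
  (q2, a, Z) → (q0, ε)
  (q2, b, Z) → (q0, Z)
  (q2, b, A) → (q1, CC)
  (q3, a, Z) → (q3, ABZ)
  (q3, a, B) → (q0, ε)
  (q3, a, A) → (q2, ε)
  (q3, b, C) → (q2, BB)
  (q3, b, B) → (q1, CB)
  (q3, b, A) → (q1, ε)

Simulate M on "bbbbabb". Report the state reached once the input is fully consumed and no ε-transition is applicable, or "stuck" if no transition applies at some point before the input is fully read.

(q0, bbbbabb, Z)
  ε-move, top Z: go to q3, push CZ → (q3, bbbbabb, CZ)
  read b, top C: go to q2, push BB → (q2, bbbabb, BBZ)
  ε-move, top B: go to q1, push A → (q1, bbbabb, ABZ)
  read b, top A: go to q2, push BC → (q2, bbabb, BCBZ)
  ε-move, top B: go to q1, push A → (q1, bbabb, ACBZ)
  read b, top A: go to q2, push BC → (q2, babb, BCCBZ)
  ε-move, top B: go to q1, push A → (q1, babb, ACCBZ)
  read b, top A: go to q2, push BC → (q2, abb, BCCCBZ)
  ε-move, top B: go to q1, push A → (q1, abb, ACCCBZ)
  read a, top A: go to q3, push ε → (q3, bb, CCCBZ)
  read b, top C: go to q2, push BB → (q2, b, BBCCBZ)
  ε-move, top B: go to q1, push A → (q1, b, ABCCBZ)
  read b, top A: go to q2, push BC → (q2, ε, BCBCCBZ)
  ε-move, top B: go to q1, push A → (q1, ε, ACBCCBZ)
All input consumed; M is in state q1.

q1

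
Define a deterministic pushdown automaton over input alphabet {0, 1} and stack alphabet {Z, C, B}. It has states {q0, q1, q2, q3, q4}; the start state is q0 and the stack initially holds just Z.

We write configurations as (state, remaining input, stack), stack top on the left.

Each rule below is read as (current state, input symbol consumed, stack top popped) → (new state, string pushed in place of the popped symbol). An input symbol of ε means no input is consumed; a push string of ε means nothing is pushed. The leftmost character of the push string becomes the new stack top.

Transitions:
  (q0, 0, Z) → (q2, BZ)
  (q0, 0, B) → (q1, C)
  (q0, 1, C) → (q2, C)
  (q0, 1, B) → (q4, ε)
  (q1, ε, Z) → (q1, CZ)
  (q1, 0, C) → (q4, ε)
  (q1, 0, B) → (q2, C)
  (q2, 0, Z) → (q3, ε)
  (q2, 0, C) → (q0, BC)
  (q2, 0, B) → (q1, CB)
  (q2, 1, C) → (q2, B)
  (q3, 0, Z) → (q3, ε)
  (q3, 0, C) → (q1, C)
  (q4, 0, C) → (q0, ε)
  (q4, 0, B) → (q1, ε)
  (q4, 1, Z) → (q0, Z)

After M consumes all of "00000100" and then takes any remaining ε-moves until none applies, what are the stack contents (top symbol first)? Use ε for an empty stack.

CBZ

(q0, 00000100, Z) ⊢ (q2, 0000100, BZ) ⊢ (q1, 000100, CBZ) ⊢ (q4, 00100, BZ) ⊢ (q1, 0100, Z) ⊢ (q1, 0100, CZ) ⊢ (q4, 100, Z) ⊢ (q0, 00, Z) ⊢ (q2, 0, BZ) ⊢ (q1, ε, CBZ)
All input consumed in state q1 with stack CBZ.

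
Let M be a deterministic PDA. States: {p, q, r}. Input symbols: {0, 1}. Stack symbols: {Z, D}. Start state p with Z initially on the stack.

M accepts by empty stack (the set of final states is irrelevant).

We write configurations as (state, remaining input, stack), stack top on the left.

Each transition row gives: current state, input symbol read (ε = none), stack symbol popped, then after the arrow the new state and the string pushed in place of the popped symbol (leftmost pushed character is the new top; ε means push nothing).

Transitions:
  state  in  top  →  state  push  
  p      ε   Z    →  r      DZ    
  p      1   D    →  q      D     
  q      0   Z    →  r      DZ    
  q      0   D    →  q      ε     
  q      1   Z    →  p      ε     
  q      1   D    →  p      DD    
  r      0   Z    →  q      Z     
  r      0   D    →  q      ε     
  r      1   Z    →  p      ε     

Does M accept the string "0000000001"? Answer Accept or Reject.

(p, 0000000001, Z)
  ε-move, top Z: go to r, push DZ → (r, 0000000001, DZ)
  read 0, top D: go to q, push ε → (q, 000000001, Z)
  read 0, top Z: go to r, push DZ → (r, 00000001, DZ)
  read 0, top D: go to q, push ε → (q, 0000001, Z)
  read 0, top Z: go to r, push DZ → (r, 000001, DZ)
  read 0, top D: go to q, push ε → (q, 00001, Z)
  read 0, top Z: go to r, push DZ → (r, 0001, DZ)
  read 0, top D: go to q, push ε → (q, 001, Z)
  read 0, top Z: go to r, push DZ → (r, 01, DZ)
  read 0, top D: go to q, push ε → (q, 1, Z)
  read 1, top Z: go to p, push ε → (p, ε, ε)
All input consumed and the stack is empty.

Accept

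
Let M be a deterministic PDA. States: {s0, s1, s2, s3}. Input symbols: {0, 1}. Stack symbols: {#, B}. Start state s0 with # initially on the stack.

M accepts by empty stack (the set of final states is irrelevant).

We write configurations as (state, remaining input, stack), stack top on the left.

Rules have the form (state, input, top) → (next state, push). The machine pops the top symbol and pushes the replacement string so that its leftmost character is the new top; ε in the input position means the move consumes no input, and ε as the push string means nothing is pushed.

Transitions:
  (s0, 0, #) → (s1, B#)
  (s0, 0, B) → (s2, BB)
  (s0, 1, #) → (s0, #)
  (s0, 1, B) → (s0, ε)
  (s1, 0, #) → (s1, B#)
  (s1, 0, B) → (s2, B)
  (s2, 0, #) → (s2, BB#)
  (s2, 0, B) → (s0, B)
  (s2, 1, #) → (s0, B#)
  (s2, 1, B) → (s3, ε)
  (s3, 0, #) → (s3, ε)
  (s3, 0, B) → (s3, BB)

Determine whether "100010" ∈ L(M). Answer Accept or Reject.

(s0, 100010, #)
  read 1, top #: go to s0, push # → (s0, 00010, #)
  read 0, top #: go to s1, push B# → (s1, 0010, B#)
  read 0, top B: go to s2, push B → (s2, 010, B#)
  read 0, top B: go to s0, push B → (s0, 10, B#)
  read 1, top B: go to s0, push ε → (s0, 0, #)
  read 0, top #: go to s1, push B# → (s1, ε, B#)
All input consumed; stack is B#, not empty, and no further ε-move applies.

Reject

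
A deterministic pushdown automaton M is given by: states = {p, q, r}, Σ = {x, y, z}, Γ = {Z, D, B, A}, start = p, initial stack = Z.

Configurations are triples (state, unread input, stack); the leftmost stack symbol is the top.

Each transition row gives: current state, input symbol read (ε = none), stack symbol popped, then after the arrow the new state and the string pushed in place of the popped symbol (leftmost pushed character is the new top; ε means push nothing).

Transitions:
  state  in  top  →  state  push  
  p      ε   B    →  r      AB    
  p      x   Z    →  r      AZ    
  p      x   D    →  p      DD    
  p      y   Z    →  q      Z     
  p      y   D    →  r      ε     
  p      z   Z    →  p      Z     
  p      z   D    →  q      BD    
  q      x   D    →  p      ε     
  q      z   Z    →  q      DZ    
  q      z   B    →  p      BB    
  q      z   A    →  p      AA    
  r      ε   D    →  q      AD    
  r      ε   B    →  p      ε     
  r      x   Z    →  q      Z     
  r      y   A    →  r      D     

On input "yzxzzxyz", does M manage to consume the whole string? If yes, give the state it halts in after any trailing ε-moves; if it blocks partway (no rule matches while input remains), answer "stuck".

(p, yzxzzxyz, Z)
  read y, top Z: go to q, push Z → (q, zxzzxyz, Z)
  read z, top Z: go to q, push DZ → (q, xzzxyz, DZ)
  read x, top D: go to p, push ε → (p, zzxyz, Z)
  read z, top Z: go to p, push Z → (p, zxyz, Z)
  read z, top Z: go to p, push Z → (p, xyz, Z)
  read x, top Z: go to r, push AZ → (r, yz, AZ)
  read y, top A: go to r, push D → (r, z, DZ)
  ε-move, top D: go to q, push AD → (q, z, ADZ)
  read z, top A: go to p, push AA → (p, ε, AADZ)
All input consumed; M is in state p.

p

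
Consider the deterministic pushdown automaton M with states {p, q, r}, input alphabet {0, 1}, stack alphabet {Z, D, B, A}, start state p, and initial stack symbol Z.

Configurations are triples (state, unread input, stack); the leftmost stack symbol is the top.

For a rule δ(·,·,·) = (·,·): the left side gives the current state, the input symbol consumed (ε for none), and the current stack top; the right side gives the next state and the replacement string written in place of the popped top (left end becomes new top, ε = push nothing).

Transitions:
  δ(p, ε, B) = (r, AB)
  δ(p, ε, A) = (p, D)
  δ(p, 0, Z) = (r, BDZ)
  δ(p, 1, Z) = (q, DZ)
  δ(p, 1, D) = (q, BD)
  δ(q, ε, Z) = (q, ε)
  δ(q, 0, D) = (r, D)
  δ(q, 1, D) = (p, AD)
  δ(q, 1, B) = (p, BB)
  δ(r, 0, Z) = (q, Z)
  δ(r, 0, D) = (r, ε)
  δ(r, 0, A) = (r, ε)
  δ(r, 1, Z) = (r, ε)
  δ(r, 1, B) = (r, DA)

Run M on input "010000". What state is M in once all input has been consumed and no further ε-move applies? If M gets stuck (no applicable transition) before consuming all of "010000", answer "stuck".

q

(p, 010000, Z)
  read 0, top Z: go to r, push BDZ → (r, 10000, BDZ)
  read 1, top B: go to r, push DA → (r, 0000, DADZ)
  read 0, top D: go to r, push ε → (r, 000, ADZ)
  read 0, top A: go to r, push ε → (r, 00, DZ)
  read 0, top D: go to r, push ε → (r, 0, Z)
  read 0, top Z: go to q, push Z → (q, ε, Z)
  ε-move, top Z: go to q, push ε → (q, ε, ε)
All input consumed; M is in state q.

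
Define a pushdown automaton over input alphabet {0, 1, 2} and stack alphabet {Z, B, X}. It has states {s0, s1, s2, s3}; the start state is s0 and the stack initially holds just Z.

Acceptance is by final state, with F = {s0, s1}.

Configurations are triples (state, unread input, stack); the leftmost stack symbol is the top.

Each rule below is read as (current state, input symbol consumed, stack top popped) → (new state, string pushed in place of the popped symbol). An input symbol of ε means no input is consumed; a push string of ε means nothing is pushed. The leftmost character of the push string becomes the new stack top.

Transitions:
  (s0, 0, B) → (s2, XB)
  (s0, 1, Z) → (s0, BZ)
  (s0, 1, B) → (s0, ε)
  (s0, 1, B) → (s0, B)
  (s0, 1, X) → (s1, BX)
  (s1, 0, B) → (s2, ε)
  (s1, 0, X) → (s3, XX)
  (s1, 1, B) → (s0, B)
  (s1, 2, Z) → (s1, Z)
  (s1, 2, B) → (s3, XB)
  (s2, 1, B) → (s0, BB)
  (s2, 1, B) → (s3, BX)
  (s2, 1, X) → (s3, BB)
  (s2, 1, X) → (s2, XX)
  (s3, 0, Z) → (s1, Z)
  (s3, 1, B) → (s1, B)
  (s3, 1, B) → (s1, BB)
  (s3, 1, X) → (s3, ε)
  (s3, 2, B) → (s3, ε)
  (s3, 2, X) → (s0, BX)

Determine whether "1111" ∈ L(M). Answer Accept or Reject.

One accepting computation: (s0, 1111, Z) ⊢ (s0, 111, BZ) ⊢ (s0, 11, Z) ⊢ (s0, 1, BZ) ⊢ (s0, ε, Z)
All input consumed and state s0 ∈ F.

Accept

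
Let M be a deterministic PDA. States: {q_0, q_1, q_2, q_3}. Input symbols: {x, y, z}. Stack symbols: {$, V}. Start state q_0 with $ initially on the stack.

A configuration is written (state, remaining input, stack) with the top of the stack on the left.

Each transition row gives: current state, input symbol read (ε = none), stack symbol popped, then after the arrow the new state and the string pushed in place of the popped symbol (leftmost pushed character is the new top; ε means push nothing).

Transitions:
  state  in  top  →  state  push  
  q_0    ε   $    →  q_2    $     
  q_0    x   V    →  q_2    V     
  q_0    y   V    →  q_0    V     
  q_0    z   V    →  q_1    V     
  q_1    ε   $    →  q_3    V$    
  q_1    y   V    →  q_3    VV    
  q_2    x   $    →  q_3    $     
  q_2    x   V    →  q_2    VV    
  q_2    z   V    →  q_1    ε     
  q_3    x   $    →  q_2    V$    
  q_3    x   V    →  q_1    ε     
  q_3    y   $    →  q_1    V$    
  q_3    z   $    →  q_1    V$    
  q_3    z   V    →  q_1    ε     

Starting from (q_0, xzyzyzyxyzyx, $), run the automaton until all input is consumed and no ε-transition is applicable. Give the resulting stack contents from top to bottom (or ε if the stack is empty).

V$

(q_0, xzyzyzyxyzyx, $)
  ε-move, top $: go to q_2, push $ → (q_2, xzyzyzyxyzyx, $)
  read x, top $: go to q_3, push $ → (q_3, zyzyzyxyzyx, $)
  read z, top $: go to q_1, push V$ → (q_1, yzyzyxyzyx, V$)
  read y, top V: go to q_3, push VV → (q_3, zyzyxyzyx, VV$)
  read z, top V: go to q_1, push ε → (q_1, yzyxyzyx, V$)
  read y, top V: go to q_3, push VV → (q_3, zyxyzyx, VV$)
  read z, top V: go to q_1, push ε → (q_1, yxyzyx, V$)
  read y, top V: go to q_3, push VV → (q_3, xyzyx, VV$)
  read x, top V: go to q_1, push ε → (q_1, yzyx, V$)
  read y, top V: go to q_3, push VV → (q_3, zyx, VV$)
  read z, top V: go to q_1, push ε → (q_1, yx, V$)
  read y, top V: go to q_3, push VV → (q_3, x, VV$)
  read x, top V: go to q_1, push ε → (q_1, ε, V$)
All input consumed in state q_1 with stack V$.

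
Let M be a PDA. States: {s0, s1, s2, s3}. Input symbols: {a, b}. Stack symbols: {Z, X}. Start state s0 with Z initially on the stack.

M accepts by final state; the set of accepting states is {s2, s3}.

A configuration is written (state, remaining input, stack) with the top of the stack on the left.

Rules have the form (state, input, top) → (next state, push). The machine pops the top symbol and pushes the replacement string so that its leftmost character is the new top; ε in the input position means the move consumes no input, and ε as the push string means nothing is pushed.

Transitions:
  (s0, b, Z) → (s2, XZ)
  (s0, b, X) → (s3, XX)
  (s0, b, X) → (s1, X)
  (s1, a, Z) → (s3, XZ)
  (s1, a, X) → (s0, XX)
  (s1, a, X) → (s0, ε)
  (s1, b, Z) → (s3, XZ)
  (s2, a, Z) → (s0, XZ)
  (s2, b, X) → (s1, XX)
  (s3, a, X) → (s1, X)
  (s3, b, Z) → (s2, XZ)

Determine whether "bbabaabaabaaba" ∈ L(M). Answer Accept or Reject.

No computation consumes all input and reaches a final state.

Reject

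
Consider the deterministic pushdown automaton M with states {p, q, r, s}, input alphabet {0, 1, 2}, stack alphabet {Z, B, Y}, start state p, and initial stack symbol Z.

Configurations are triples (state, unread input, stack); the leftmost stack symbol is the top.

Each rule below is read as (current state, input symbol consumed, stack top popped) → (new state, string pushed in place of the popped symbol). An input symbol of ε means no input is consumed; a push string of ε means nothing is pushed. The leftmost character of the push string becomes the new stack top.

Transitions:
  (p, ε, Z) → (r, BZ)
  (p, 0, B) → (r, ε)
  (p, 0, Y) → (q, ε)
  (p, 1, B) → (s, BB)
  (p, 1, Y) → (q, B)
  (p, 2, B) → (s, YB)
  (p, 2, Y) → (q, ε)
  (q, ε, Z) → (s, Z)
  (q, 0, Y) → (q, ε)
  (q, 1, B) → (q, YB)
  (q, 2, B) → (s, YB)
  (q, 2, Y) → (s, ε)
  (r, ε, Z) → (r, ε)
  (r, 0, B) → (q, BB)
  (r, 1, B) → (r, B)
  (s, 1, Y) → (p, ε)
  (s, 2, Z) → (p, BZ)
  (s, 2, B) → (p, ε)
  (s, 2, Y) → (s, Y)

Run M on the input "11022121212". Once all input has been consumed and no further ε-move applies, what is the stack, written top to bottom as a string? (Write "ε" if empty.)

YBBZ

(p, 11022121212, Z) ⊢ (r, 11022121212, BZ) ⊢ (r, 1022121212, BZ) ⊢ (r, 022121212, BZ) ⊢ (q, 22121212, BBZ) ⊢ (s, 2121212, YBBZ) ⊢ (s, 121212, YBBZ) ⊢ (p, 21212, BBZ) ⊢ (s, 1212, YBBZ) ⊢ (p, 212, BBZ) ⊢ (s, 12, YBBZ) ⊢ (p, 2, BBZ) ⊢ (s, ε, YBBZ)
All input consumed in state s with stack YBBZ.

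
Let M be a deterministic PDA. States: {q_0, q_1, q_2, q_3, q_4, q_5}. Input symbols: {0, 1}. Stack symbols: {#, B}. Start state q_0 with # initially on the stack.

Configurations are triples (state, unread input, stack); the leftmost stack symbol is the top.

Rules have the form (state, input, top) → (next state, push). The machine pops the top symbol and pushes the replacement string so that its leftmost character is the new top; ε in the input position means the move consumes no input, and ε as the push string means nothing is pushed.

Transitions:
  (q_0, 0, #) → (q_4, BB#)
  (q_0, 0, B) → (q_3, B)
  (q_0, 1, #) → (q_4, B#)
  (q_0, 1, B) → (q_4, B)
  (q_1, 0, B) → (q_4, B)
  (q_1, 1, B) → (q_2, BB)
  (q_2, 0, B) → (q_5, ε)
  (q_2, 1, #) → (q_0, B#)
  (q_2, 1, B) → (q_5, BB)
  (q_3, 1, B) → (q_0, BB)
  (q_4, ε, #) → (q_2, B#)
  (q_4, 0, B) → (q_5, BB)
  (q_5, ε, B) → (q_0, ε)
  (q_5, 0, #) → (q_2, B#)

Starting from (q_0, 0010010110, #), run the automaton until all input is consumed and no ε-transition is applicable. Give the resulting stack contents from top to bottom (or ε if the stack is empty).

(q_0, 0010010110, #)
  read 0, top #: go to q_4, push BB# → (q_4, 010010110, BB#)
  read 0, top B: go to q_5, push BB → (q_5, 10010110, BBB#)
  ε-move, top B: go to q_0, push ε → (q_0, 10010110, BB#)
  read 1, top B: go to q_4, push B → (q_4, 0010110, BB#)
  read 0, top B: go to q_5, push BB → (q_5, 010110, BBB#)
  ε-move, top B: go to q_0, push ε → (q_0, 010110, BB#)
  read 0, top B: go to q_3, push B → (q_3, 10110, BB#)
  read 1, top B: go to q_0, push BB → (q_0, 0110, BBB#)
  read 0, top B: go to q_3, push B → (q_3, 110, BBB#)
  read 1, top B: go to q_0, push BB → (q_0, 10, BBBB#)
  read 1, top B: go to q_4, push B → (q_4, 0, BBBB#)
  read 0, top B: go to q_5, push BB → (q_5, ε, BBBBB#)
  ε-move, top B: go to q_0, push ε → (q_0, ε, BBBB#)
All input consumed in state q_0 with stack BBBB#.

BBBB#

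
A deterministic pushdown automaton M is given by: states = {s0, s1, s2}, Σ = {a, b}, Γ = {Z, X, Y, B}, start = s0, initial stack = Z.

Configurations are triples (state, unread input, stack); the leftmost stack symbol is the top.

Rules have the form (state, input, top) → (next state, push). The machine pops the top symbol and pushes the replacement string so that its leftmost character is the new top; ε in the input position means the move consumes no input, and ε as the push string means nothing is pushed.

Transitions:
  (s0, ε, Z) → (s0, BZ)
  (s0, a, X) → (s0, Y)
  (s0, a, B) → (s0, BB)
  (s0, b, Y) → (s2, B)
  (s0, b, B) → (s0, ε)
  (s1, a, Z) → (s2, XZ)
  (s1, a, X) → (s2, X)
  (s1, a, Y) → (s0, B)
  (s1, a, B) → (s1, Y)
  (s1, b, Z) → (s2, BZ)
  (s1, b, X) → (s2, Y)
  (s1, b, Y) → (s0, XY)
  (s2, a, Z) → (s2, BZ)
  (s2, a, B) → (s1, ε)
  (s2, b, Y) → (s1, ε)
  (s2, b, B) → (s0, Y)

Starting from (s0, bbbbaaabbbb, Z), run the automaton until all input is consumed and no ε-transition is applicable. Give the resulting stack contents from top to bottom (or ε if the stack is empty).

(s0, bbbbaaabbbb, Z)
  ε-move, top Z: go to s0, push BZ → (s0, bbbbaaabbbb, BZ)
  read b, top B: go to s0, push ε → (s0, bbbaaabbbb, Z)
  ε-move, top Z: go to s0, push BZ → (s0, bbbaaabbbb, BZ)
  read b, top B: go to s0, push ε → (s0, bbaaabbbb, Z)
  ε-move, top Z: go to s0, push BZ → (s0, bbaaabbbb, BZ)
  read b, top B: go to s0, push ε → (s0, baaabbbb, Z)
  ε-move, top Z: go to s0, push BZ → (s0, baaabbbb, BZ)
  read b, top B: go to s0, push ε → (s0, aaabbbb, Z)
  ε-move, top Z: go to s0, push BZ → (s0, aaabbbb, BZ)
  read a, top B: go to s0, push BB → (s0, aabbbb, BBZ)
  read a, top B: go to s0, push BB → (s0, abbbb, BBBZ)
  read a, top B: go to s0, push BB → (s0, bbbb, BBBBZ)
  read b, top B: go to s0, push ε → (s0, bbb, BBBZ)
  read b, top B: go to s0, push ε → (s0, bb, BBZ)
  read b, top B: go to s0, push ε → (s0, b, BZ)
  read b, top B: go to s0, push ε → (s0, ε, Z)
  ε-move, top Z: go to s0, push BZ → (s0, ε, BZ)
All input consumed in state s0 with stack BZ.

BZ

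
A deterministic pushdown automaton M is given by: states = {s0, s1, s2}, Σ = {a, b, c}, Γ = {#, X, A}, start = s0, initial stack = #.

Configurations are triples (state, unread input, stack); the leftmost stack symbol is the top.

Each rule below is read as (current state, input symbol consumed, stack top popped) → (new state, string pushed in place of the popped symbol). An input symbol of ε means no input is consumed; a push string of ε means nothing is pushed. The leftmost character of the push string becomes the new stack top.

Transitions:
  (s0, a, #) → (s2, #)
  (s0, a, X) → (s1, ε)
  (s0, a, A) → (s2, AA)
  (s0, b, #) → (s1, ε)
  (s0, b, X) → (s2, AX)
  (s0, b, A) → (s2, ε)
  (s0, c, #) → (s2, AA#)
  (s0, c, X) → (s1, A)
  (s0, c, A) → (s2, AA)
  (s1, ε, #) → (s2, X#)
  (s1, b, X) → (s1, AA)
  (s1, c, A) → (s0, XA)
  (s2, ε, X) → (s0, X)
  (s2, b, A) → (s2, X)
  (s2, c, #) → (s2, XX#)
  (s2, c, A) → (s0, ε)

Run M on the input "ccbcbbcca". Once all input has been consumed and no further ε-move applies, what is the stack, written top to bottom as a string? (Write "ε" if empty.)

AXX#

(s0, ccbcbbcca, #)
  read c, top #: go to s2, push AA# → (s2, cbcbbcca, AA#)
  read c, top A: go to s0, push ε → (s0, bcbbcca, A#)
  read b, top A: go to s2, push ε → (s2, cbbcca, #)
  read c, top #: go to s2, push XX# → (s2, bbcca, XX#)
  ε-move, top X: go to s0, push X → (s0, bbcca, XX#)
  read b, top X: go to s2, push AX → (s2, bcca, AXX#)
  read b, top A: go to s2, push X → (s2, cca, XXX#)
  ε-move, top X: go to s0, push X → (s0, cca, XXX#)
  read c, top X: go to s1, push A → (s1, ca, AXX#)
  read c, top A: go to s0, push XA → (s0, a, XAXX#)
  read a, top X: go to s1, push ε → (s1, ε, AXX#)
All input consumed in state s1 with stack AXX#.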